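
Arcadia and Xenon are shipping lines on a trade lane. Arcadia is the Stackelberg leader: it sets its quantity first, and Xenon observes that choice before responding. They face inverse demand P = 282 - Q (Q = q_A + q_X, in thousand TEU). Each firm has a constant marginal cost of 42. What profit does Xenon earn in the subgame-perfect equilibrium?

The follower Xenon best-responds to any q_A: π_X = (282 - Q)q_X - 42q_X.
∂π_X/∂q_X = 240 - q_A - 2q_X = 0 gives the reaction function q_X = (240 - q_A)/2.
The leader anticipates this reaction. Substituting into P = 282 - Q gives P = 162 - (1/2)q_A, so π_A = (162 - (1/2)q_A)q_A - 42q_A.
The leader's first-order condition 120 - q_A = 0 yields q_A = 120.
Then q_X = (240 - 120)/2 = 60.
Price P = 282 - 180 = 102.
Xenon's profit: (102 - 42)·60 = 3600.

3600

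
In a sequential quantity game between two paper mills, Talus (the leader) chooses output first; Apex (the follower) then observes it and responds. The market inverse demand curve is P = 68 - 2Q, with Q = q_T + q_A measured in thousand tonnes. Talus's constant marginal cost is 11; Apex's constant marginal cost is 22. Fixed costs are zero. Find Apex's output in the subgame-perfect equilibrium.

The follower Apex best-responds to any q_T: π_A = (68 - 2Q)q_A - 22q_A.
Follower FOC: 46 - 2q_T - 4q_A = 0, so q_A(q_T) = (46 - 2q_T)/4.
The leader anticipates this reaction. Substituting into P = 68 - 2Q gives P = 45 - q_T, so π_T = (45 - q_T)q_T - 11q_T.
Leader FOC: 34 - 2q_T = 0, so q_T = 17.
Then q_A = (46 - 2·17)/4 = 3.

3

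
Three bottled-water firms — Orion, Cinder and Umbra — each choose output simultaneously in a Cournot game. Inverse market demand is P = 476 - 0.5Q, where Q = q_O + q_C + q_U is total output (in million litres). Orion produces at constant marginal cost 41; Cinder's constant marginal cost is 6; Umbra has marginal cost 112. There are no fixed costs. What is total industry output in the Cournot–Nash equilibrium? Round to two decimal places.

Orion's profit: π_O = (476 - 0.5Q)q_O - (41q_O). Setting ∂π_O/∂q_O = 0: 435 - q_O - (1/2)(q_C + q_U) = 0.
Cinder's profit: π_C = (476 - 0.5Q)q_C - (6q_C). Setting ∂π_C/∂q_C = 0: 470 - q_C - (1/2)(q_O + q_U) = 0.
Umbra's first-order condition: 364 - q_U - (1/2)(q_O + q_C) = 0.
Summing all 3 equations gives 1269 − 2Q = 0, hence Q = 1269/2.
Back-substituting: q_O = (435 − 1269/4)/(1/2) = 471/2, q_C = (470 − 1269/4)/(1/2) = 611/2, q_U = (364 − 1269/4)/(1/2) = 187/2.
Total output Q = 471/2 + 611/2 + 187/2 = 1269/2.

634.50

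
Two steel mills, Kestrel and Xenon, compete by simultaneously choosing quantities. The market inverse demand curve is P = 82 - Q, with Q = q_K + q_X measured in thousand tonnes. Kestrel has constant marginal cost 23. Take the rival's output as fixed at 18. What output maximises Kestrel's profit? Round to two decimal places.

20.50

With the rival's output fixed at 18, Kestrel's profit is π_K = (82 - 18 - q_K)q_K - (23q_K) = (64 - q_K)q_K - (23q_K).
∂π_K/∂q_K = 41 - 2q_K = 0, so q_K = 41/2.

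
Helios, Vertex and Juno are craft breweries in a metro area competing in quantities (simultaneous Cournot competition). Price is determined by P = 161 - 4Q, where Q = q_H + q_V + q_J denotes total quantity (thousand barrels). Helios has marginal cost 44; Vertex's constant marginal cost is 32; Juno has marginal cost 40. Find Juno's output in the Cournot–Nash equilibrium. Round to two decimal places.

7.31

Helios's profit: π_H = (161 - 4Q)q_H - (44q_H). Setting ∂π_H/∂q_H = 0: 117 - 8q_H - 4(q_V + q_J) = 0.
Vertex's first-order condition: 129 - 8q_V - 4(q_H + q_J) = 0.
Juno's profit: π_J = (161 - 4Q)q_J - (40q_J). Setting ∂π_J/∂q_J = 0: 121 - 8q_J - 4(q_H + q_V) = 0.
Adding the 3 conditions: 367 − 8Q − 8Q = 0, i.e. Q = 367/16.
Back-substituting: q_H = (117 − 367/4)/4 = 101/16, q_V = (129 − 367/4)/4 = 149/16, q_J = (121 − 367/4)/4 = 117/16.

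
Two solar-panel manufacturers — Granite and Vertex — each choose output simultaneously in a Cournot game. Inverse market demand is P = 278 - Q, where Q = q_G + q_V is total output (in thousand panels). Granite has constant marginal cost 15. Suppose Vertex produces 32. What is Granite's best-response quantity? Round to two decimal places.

115.50

With the rival's output fixed at 32, Granite's profit is π_G = (278 - 32 - q_G)q_G - (15q_G) = (246 - q_G)q_G - (15q_G).
∂π_G/∂q_G = 231 - 2q_G = 0, so q_G = 231/2.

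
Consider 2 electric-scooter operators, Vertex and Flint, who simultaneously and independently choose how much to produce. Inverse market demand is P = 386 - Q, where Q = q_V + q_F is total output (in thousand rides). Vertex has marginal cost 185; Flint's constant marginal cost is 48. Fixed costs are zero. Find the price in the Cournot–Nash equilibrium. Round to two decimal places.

206.33

Vertex's profit: π_V = (386 - Q)q_V - (185q_V). Setting ∂π_V/∂q_V = 0: 201 - 2q_V - (q_F) = 0.
Flint's profit: π_F = (386 - Q)q_F - (48q_F). Setting ∂π_F/∂q_F = 0: 338 - 2q_F - (q_V) = 0.
Best responses: q_V = (201 - q_F)/2, q_F = (338 - q_V)/2.
Solving the pair: q_V = 64/3, q_F = 475/3.
Total output Q = 539/3, so price P = 386 - 539/3 = 619/3.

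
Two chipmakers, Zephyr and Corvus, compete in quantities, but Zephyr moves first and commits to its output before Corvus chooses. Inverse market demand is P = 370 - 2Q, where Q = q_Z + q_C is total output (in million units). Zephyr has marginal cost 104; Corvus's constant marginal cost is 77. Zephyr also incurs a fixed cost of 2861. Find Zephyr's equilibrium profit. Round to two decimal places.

709.06

Solve by backward induction. Given q_Z, the follower Corvus maximises π_C = (370 - 2q_Z - 2q_C)q_C - 77q_C.
Follower FOC: 293 - 2q_Z - 4q_C = 0, so q_C(q_Z) = (293 - 2q_Z)/4.
The leader anticipates this reaction. Substituting into P = 370 - 2Q gives P = 447/2 - q_Z, so π_Z = (447/2 - q_Z)q_Z - 104q_Z.
Leader FOC: 239/2 - 2q_Z = 0, so q_Z = 239/4.
Then q_C = (293 - 2·(239/4))/4 = 347/8.
Price P = 370 - 2·(825/8) = 655/4.
Zephyr's profit: (655/4 - 104)·(239/4) - 2861 = 709.0625.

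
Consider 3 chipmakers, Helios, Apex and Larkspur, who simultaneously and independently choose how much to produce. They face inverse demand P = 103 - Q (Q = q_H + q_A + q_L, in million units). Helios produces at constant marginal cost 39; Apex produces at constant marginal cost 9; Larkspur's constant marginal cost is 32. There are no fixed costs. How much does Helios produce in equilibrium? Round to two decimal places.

Helios's profit: π_H = (103 - Q)q_H - (39q_H). Setting ∂π_H/∂q_H = 0: 64 - 2q_H - (q_A + q_L) = 0.
Apex's profit: π_A = (103 - Q)q_A - (9q_A). Setting ∂π_A/∂q_A = 0: 94 - 2q_A - (q_H + q_L) = 0.
Larkspur's first-order condition: 71 - 2q_L - (q_H + q_A) = 0.
Adding the 3 first-order conditions: 229 − 4Q = 0, so Q = 229/4.
Back-substituting: q_H = (64 − 229/4) = 27/4, q_A = (94 − 229/4) = 147/4, q_L = (71 − 229/4) = 55/4.

6.75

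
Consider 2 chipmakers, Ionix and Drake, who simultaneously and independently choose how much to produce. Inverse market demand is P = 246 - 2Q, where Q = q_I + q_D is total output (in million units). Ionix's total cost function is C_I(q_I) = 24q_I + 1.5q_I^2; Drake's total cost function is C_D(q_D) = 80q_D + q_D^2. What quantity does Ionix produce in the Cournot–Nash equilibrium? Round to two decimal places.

Ionix's profit: π_I = (246 - 2Q)q_I - (24q_I + (3/2)q_I²). Setting ∂π_I/∂q_I = 0: 222 - 7q_I - 2(q_D) = 0.
Drake's first-order condition: 166 - 6q_D - 2(q_I) = 0.
Rearranging gives the reaction functions q_I = (222 - 2q_D)/7 and q_D = (166 - 2q_I)/6.
Solving the pair: q_I = 500/19, q_D = 359/19.

26.32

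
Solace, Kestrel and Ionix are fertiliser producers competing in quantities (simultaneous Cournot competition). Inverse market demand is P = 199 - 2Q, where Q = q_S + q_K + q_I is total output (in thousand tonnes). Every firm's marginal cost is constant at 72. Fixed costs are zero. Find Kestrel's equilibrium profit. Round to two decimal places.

504.03

Each firm earns π_i = (199 - 2Q)q_i - 72q_i.
Setting ∂π_i/∂q_i = 0 with rivals' quantities fixed: 127 - 4q_i - 2·Σ_{j≠i} q_j = 0.
By symmetry each firm produces the same amount; substituting Σ_{j≠i} q_j = 2q_i yields q_i = 127/8.
Price P = 199 - 2·(381/8) = 415/4.
Kestrel's profit: (415/4 - 72)·(127/8) = 504.0313.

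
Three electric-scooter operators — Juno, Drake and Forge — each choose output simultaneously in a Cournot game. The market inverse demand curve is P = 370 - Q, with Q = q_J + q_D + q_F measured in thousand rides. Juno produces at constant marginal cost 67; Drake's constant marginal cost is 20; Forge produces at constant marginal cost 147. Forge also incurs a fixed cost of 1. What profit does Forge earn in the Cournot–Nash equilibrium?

Juno's profit: π_J = (370 - Q)q_J - (67q_J). Setting ∂π_J/∂q_J = 0: 303 - 2q_J - (q_D + q_F) = 0.
Drake's first-order condition: 350 - 2q_D - (q_J + q_F) = 0.
Forge's first-order condition: 223 - 2q_F - (q_J + q_D) = 0.
Adding the 3 first-order conditions: 876 − 4Q = 0, so Q = 219.
Back-substituting: q_J = (303 − 219) = 84, q_D = (350 − 219) = 131, q_F = (223 − 219) = 4.
Price P = 370 - 219 = 151.
Forge's profit: (151 - 147)·4 - 1 = 15.

15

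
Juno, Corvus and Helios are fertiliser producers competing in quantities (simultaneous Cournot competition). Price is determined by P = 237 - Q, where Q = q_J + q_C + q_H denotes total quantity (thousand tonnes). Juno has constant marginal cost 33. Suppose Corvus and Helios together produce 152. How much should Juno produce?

26

With rivals' combined output fixed at 152, Juno's profit is π_J = (237 - 152 - q_J)q_J - (33q_J) = (85 - q_J)q_J - (33q_J).
∂π_J/∂q_J = 52 - 2q_J = 0, so q_J = 26.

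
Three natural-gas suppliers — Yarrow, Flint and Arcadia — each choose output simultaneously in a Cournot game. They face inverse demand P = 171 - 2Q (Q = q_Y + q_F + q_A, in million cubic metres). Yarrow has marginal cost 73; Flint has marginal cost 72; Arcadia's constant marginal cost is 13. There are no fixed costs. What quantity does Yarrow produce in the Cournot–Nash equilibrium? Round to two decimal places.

4.63

Yarrow's profit: π_Y = (171 - 2Q)q_Y - (73q_Y). Setting ∂π_Y/∂q_Y = 0: 98 - 4q_Y - 2(q_F + q_A) = 0.
Flint's profit: π_F = (171 - 2Q)q_F - (72q_F). Setting ∂π_F/∂q_F = 0: 99 - 4q_F - 2(q_Y + q_A) = 0.
Arcadia's profit: π_A = (171 - 2Q)q_A - (13q_A). Setting ∂π_A/∂q_A = 0: 158 - 4q_A - 2(q_Y + q_F) = 0.
Adding the 3 conditions: 355 − 4Q − 4Q = 0, i.e. Q = 355/8.
Back-substituting: q_Y = (98 − 355/4)/2 = 37/8, q_F = (99 − 355/4)/2 = 41/8, q_A = (158 − 355/4)/2 = 277/8.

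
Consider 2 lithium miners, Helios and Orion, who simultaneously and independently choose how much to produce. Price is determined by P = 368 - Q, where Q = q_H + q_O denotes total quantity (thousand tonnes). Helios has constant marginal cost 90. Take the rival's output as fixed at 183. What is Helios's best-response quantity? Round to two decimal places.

47.50

With the rival's output fixed at 183, Helios's profit is π_H = (368 - 183 - q_H)q_H - (90q_H) = (185 - q_H)q_H - (90q_H).
∂π_H/∂q_H = 95 - 2q_H = 0, so q_H = 95/2.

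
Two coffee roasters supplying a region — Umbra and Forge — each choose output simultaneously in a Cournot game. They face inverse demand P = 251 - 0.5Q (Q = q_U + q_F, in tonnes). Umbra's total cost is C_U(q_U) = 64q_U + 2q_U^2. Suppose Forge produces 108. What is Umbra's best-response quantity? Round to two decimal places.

26.60

With the rival's output fixed at 108, Umbra's profit is π_U = (251 - (1/2)·108 - (1/2)q_U)q_U - (64q_U + 2q_U²) = (197 - (1/2)q_U)q_U - (64q_U + 2q_U²).
∂π_U/∂q_U = 133 - 5q_U = 0, so q_U = 133/5.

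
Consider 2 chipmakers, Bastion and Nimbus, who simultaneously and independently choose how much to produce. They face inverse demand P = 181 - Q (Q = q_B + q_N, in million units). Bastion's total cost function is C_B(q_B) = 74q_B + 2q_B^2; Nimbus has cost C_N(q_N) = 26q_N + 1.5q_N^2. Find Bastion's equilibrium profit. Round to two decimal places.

Bastion's profit: π_B = (181 - Q)q_B - (74q_B + 2q_B²). Setting ∂π_B/∂q_B = 0: 107 - 6q_B - (q_N) = 0.
Nimbus's profit: π_N = (181 - Q)q_N - (26q_N + (3/2)q_N²). Setting ∂π_N/∂q_N = 0: 155 - 5q_N - (q_B) = 0.
Rearranging gives the reaction functions q_B = (107 - q_N)/6 and q_N = (155 - q_B)/5.
Solving the pair: q_B = 380/29, q_N = 823/29.
Price P = 181 - 1203/29 = 139.5172.
Bastion's profit: 139.5172·(380/29) - 74·(380/29) - 2(380/29)² = 515.1011.

515.10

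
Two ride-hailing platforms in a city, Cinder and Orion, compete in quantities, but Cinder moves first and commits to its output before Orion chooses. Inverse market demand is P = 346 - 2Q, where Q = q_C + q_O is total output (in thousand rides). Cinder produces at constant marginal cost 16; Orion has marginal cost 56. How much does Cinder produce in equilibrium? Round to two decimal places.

Solve by backward induction. Given q_C, the follower Orion maximises π_O = (346 - 2q_C - 2q_O)q_O - 56q_O.
∂π_O/∂q_O = 290 - 2q_C - 4q_O = 0 gives the reaction function q_O = (290 - 2q_C)/4.
The leader anticipates this reaction. Substituting into P = 346 - 2Q gives P = 201 - q_C, so π_C = (201 - q_C)q_C - 16q_C.
Maximising: ∂π_C/∂q_C = 185 - 2q_C = 0, giving q_C = 185/2.
Then q_O = (290 - 2·(185/2))/4 = 105/4.

92.50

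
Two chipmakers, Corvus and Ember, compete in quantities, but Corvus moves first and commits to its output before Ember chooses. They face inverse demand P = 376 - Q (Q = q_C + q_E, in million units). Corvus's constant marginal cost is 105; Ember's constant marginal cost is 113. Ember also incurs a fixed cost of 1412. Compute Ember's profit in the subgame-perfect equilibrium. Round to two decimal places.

2401.06

Solve by backward induction. Given q_C, the follower Ember maximises π_E = (376 - q_C - q_E)q_E - 113q_E.
Setting the follower's marginal profit to zero, 263 - q_C - 2q_E = 0, i.e. q_E = (263 - q_C)/2.
The leader anticipates this reaction. Substituting into P = 376 - Q gives P = 489/2 - (1/2)q_C, so π_C = (489/2 - (1/2)q_C)q_C - 105q_C.
The leader's first-order condition 279/2 - q_C = 0 yields q_C = 279/2.
Then q_E = (263 - 279/2)/2 = 247/4.
Price P = 376 - 805/4 = 699/4.
Ember's profit: (699/4 - 113)·(247/4) - 1412 = 2401.0625.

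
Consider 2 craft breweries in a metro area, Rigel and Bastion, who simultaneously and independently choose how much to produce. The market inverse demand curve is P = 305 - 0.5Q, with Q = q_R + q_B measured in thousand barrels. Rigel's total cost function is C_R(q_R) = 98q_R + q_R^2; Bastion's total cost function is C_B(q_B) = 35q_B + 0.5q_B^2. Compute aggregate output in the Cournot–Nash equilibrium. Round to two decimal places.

Rigel's profit: π_R = (305 - 0.5Q)q_R - (98q_R + q_R²). Setting ∂π_R/∂q_R = 0: 207 - 3q_R - (1/2)(q_B) = 0.
Bastion's profit: π_B = (305 - 0.5Q)q_B - (35q_B + (1/2)q_B²). Setting ∂π_B/∂q_B = 0: 270 - 2q_B - (1/2)(q_R) = 0.
Rearranging gives the reaction functions q_R = (207 - (1/2)q_B)/3 and q_B = (270 - (1/2)q_R)/2.
Substituting one into the other gives q_R = 1116/23 and q_B = 122.8696.
Total output Q = 1116/23 + 122.8696 = 171.3913.

171.39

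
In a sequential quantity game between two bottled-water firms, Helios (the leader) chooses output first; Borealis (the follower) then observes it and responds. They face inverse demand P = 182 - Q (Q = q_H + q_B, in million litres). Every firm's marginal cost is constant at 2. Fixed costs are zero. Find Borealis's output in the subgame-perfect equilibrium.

Solve by backward induction. Given q_H, the follower Borealis maximises π_B = (182 - q_H - q_B)q_B - 2q_B.
∂π_B/∂q_B = 180 - q_H - 2q_B = 0 gives the reaction function q_B = (180 - q_H)/2.
The leader anticipates this reaction. Substituting into P = 182 - Q gives P = 92 - (1/2)q_H, so π_H = (92 - (1/2)q_H)q_H - 2q_H.
Maximising: ∂π_H/∂q_H = 90 - q_H = 0, giving q_H = 90.
Then q_B = (180 - 90)/2 = 45.

45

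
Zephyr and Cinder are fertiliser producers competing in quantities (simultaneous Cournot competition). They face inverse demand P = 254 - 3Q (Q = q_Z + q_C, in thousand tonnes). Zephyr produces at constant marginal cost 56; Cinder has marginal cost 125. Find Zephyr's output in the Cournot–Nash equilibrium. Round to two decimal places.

Zephyr's profit: π_Z = (254 - 3Q)q_Z - (56q_Z). Setting ∂π_Z/∂q_Z = 0: 198 - 6q_Z - 3(q_C) = 0.
Cinder's first-order condition: 129 - 6q_C - 3(q_Z) = 0.
So q_Z = (198 - 3q_C)/6 and q_C = (129 - 3q_Z)/6.
Solving the pair: q_Z = 89/3, q_C = 20/3.

29.67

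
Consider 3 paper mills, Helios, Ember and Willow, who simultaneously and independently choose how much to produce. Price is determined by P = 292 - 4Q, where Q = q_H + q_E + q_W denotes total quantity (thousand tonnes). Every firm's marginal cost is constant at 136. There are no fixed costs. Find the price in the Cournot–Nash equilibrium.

175

A representative firm's profit is π_i = q_i(292 - 4Q) - 136q_i.
First-order condition (treating rivals' output as given): 156 - 8q_i - 4·Σ_{j≠i} q_j = 0.
By symmetry each firm produces the same amount; substituting Σ_{j≠i} q_j = 2q_i yields q_i = 156/16 = 39/4.
Total output Q = 117/4, so price P = 292 - 4·(117/4) = 175.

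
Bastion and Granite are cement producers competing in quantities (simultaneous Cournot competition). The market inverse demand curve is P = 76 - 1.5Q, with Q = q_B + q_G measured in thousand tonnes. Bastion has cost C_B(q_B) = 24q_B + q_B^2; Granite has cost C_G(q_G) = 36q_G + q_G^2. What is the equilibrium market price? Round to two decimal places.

54.77

Bastion's profit: π_B = (76 - 1.5Q)q_B - (24q_B + q_B²). Setting ∂π_B/∂q_B = 0: 52 - 5q_B - (3/2)(q_G) = 0.
Granite's profit: π_G = (76 - 1.5Q)q_G - (36q_G + q_G²). Setting ∂π_G/∂q_G = 0: 40 - 5q_G - (3/2)(q_B) = 0.
Rearranging gives the reaction functions q_B = (52 - (3/2)q_G)/5 and q_G = (40 - (3/2)q_B)/5.
Substituting one into the other gives q_B = 800/91 and q_G = 488/91.
Total output Q = 184/13, so price P = 76 - (3/2)·(184/13) = 712/13.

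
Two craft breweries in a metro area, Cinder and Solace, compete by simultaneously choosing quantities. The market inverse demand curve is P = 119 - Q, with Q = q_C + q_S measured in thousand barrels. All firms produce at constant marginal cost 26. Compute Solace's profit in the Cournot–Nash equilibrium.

Each firm earns π_i = (119 - Q)q_i - 26q_i.
First-order condition (treating rivals' output as given): 93 - 2q_i - q_j = 0.
With identical firms every q_j equals q_i, so q_j = q_i and 93 = 3q_i, giving q_i = 31.
Price P = 119 - 62 = 57.
Solace's profit: (57 - 26)·31 = 961.

961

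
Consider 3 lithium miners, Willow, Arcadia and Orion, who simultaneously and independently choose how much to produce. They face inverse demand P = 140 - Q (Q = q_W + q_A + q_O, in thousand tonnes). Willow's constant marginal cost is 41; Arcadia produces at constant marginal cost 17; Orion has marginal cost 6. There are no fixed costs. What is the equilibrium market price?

Willow's profit: π_W = (140 - Q)q_W - (41q_W). Setting ∂π_W/∂q_W = 0: 99 - 2q_W - (q_A + q_O) = 0.
Arcadia's profit: π_A = (140 - Q)q_A - (17q_A). Setting ∂π_A/∂q_A = 0: 123 - 2q_A - (q_W + q_O) = 0.
Orion's profit: π_O = (140 - Q)q_O - (6q_O). Setting ∂π_O/∂q_O = 0: 134 - 2q_O - (q_W + q_A) = 0.
Adding the 3 first-order conditions: 356 − 4Q = 0, so Q = 89.
Back-substituting: q_W = (99 − 89) = 10, q_A = (123 − 89) = 34, q_O = (134 − 89) = 45.
Total output Q = 89, so price P = 140 - 89 = 51.

51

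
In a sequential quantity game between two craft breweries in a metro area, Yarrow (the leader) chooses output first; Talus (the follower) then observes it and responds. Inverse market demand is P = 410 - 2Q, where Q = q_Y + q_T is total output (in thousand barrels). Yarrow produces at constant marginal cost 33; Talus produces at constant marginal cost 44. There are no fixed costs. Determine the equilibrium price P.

Solve by backward induction. Given q_Y, the follower Talus maximises π_T = (410 - 2q_Y - 2q_T)q_T - 44q_T.
Setting the follower's marginal profit to zero, 366 - 2q_Y - 4q_T = 0, i.e. q_T = (366 - 2q_Y)/4.
Yarrow substitutes q_T(q_Y) into its own profit: π_Y = q_Y(410 - 2q_Y - (366 - 2q_Y)/2) - 33q_Y = (227 - q_Y)q_Y - 33q_Y.
Leader FOC: 194 - 2q_Y = 0, so q_Y = 97.
Then q_T = (366 - 2·97)/4 = 43.
Total output Q = 140, so price P = 410 - 2·140 = 130.

130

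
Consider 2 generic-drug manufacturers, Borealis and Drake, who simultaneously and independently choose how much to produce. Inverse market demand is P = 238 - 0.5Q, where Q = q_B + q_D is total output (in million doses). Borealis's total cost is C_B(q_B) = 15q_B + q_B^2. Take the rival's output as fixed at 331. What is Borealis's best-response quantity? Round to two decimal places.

19.17

With the rival's output fixed at 331, Borealis's profit is π_B = (238 - (1/2)·331 - (1/2)q_B)q_B - (15q_B + q_B²) = (145/2 - (1/2)q_B)q_B - (15q_B + q_B²).
∂π_B/∂q_B = 115/2 - 3q_B = 0, so q_B = 115/6.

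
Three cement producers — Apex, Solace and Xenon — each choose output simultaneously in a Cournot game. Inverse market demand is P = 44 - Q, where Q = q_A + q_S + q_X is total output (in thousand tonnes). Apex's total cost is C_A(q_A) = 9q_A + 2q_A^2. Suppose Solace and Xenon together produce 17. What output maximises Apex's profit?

With rivals' combined output fixed at 17, Apex's profit is π_A = (44 - 17 - q_A)q_A - (9q_A + 2q_A²) = (27 - q_A)q_A - (9q_A + 2q_A²).
∂π_A/∂q_A = 18 - 6q_A = 0, so q_A = 3.

3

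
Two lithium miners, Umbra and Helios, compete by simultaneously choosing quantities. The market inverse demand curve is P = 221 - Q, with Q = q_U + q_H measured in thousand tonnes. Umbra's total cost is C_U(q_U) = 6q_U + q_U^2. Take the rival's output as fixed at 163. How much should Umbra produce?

13

With the rival's output fixed at 163, Umbra's profit is π_U = (221 - 163 - q_U)q_U - (6q_U + q_U²) = (58 - q_U)q_U - (6q_U + q_U²).
∂π_U/∂q_U = 52 - 4q_U = 0, so q_U = 13.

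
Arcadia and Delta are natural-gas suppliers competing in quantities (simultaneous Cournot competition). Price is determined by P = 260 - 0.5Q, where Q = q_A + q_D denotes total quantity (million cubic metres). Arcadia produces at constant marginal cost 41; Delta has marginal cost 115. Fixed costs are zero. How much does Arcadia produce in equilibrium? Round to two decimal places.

Arcadia's profit: π_A = (260 - 0.5Q)q_A - (41q_A). Setting ∂π_A/∂q_A = 0: 219 - q_A - (1/2)(q_D) = 0.
Delta's profit: π_D = (260 - 0.5Q)q_D - (115q_D). Setting ∂π_D/∂q_D = 0: 145 - q_D - (1/2)(q_A) = 0.
Rearranging gives the reaction functions q_A = (219 - (1/2)q_D) and q_D = (145 - (1/2)q_A).
Substituting one into the other gives q_A = 586/3 and q_D = 142/3.

195.33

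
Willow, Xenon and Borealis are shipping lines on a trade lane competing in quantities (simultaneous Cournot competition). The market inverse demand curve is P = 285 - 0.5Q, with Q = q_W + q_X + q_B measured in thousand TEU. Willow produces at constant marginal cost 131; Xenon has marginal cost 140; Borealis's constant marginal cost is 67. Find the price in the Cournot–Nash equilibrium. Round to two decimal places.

155.75

Willow's profit: π_W = (285 - 0.5Q)q_W - (131q_W). Setting ∂π_W/∂q_W = 0: 154 - q_W - (1/2)(q_X + q_B) = 0.
Xenon's profit: π_X = (285 - 0.5Q)q_X - (140q_X). Setting ∂π_X/∂q_X = 0: 145 - q_X - (1/2)(q_W + q_B) = 0.
Borealis's first-order condition: 218 - q_B - (1/2)(q_W + q_X) = 0.
Adding the 3 conditions: 517 − Q − Q = 0, i.e. Q = 517/2.
Back-substituting: q_W = (154 − 517/4)/(1/2) = 99/2, q_X = (145 − 517/4)/(1/2) = 63/2, q_B = (218 − 517/4)/(1/2) = 355/2.
Total output Q = 517/2, so price P = 285 - (1/2)·(517/2) = 623/4.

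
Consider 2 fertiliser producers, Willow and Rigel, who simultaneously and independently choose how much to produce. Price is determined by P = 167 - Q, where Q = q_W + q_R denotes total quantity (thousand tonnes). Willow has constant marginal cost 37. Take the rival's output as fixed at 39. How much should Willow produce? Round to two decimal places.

45.50

With the rival's output fixed at 39, Willow's profit is π_W = (167 - 39 - q_W)q_W - (37q_W) = (128 - q_W)q_W - (37q_W).
∂π_W/∂q_W = 91 - 2q_W = 0, so q_W = 91/2.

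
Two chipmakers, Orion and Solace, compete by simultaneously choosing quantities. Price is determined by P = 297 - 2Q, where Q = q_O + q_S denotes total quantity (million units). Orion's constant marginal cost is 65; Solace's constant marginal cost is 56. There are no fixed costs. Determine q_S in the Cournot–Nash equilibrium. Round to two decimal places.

41.67

Orion's profit: π_O = (297 - 2Q)q_O - (65q_O). Setting ∂π_O/∂q_O = 0: 232 - 4q_O - 2(q_S) = 0.
Solace's first-order condition: 241 - 4q_S - 2(q_O) = 0.
So q_O = (232 - 2q_S)/4 and q_S = (241 - 2q_O)/4.
Solving the pair: q_O = 223/6, q_S = 125/3.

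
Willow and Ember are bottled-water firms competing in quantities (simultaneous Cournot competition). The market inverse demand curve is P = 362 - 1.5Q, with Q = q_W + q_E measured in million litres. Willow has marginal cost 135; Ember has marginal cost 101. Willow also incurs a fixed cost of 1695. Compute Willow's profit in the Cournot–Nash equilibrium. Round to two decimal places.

Willow's profit: π_W = (362 - 1.5Q)q_W - (135q_W). Setting ∂π_W/∂q_W = 0: 227 - 3q_W - (3/2)(q_E) = 0.
Ember's profit: π_E = (362 - 1.5Q)q_E - (101q_E). Setting ∂π_E/∂q_E = 0: 261 - 3q_E - (3/2)(q_W) = 0.
Best responses: q_W = (227 - (3/2)q_E)/3, q_E = (261 - (3/2)q_W)/3.
Solving the pair: q_W = 386/9, q_E = 590/9.
Price P = 362 - (3/2)·(976/9) = 598/3.
Willow's profit: (598/3 - 135)·(386/9) - 1695 = 1064.1852.

1064.19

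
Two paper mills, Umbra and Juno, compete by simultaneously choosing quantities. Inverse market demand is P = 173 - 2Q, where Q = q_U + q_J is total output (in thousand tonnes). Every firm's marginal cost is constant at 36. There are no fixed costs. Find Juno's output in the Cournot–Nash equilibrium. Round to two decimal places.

Each firm earns π_i = (173 - 2Q)q_i - 36q_i.
Setting ∂π_i/∂q_i = 0 with rivals' quantities fixed: 137 - 4q_i - 2q_j = 0.
By symmetry each firm produces the same amount; substituting q_j = q_i yields q_i = 137/6.

22.83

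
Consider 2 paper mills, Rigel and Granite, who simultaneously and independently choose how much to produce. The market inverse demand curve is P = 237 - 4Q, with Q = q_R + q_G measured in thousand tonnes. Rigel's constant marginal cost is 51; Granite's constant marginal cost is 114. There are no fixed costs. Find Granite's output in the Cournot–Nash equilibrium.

5

Rigel's profit: π_R = (237 - 4Q)q_R - (51q_R). Setting ∂π_R/∂q_R = 0: 186 - 8q_R - 4(q_G) = 0.
Granite's first-order condition: 123 - 8q_G - 4(q_R) = 0.
Best responses: q_R = (186 - 4q_G)/8, q_G = (123 - 4q_R)/8.
Substituting one into the other gives q_R = 83/4 and q_G = 5.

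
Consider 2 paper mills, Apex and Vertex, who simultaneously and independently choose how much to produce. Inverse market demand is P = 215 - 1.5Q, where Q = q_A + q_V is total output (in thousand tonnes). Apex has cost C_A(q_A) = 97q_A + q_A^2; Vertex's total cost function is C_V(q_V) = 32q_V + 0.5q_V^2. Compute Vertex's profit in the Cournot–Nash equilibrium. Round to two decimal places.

Apex's profit: π_A = (215 - 1.5Q)q_A - (97q_A + q_A²). Setting ∂π_A/∂q_A = 0: 118 - 5q_A - (3/2)(q_V) = 0.
Vertex's profit: π_V = (215 - 1.5Q)q_V - (32q_V + (1/2)q_V²). Setting ∂π_V/∂q_V = 0: 183 - 4q_V - (3/2)(q_A) = 0.
Best responses: q_A = (118 - (3/2)q_V)/5, q_V = (183 - (3/2)q_A)/4.
Substituting one into the other gives q_A = 790/71 and q_V = 41.5775.
Price P = 215 - (3/2)·52.7042 = 135.9437.
Vertex's profit: 135.9437·41.5775 - 32·41.5775 - (1/2)·41.5775² = 3457.3712.

3457.37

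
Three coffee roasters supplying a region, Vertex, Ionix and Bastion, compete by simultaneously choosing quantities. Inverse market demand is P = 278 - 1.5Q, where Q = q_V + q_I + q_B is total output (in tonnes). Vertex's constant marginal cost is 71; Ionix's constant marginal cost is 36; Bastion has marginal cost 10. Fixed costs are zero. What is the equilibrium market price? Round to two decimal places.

Vertex's profit: π_V = (278 - 1.5Q)q_V - (71q_V). Setting ∂π_V/∂q_V = 0: 207 - 3q_V - (3/2)(q_I + q_B) = 0.
Ionix's first-order condition: 242 - 3q_I - (3/2)(q_V + q_B) = 0.
Bastion's first-order condition: 268 - 3q_B - (3/2)(q_V + q_I) = 0.
Summing all 3 equations gives 717 − 6Q = 0, hence Q = 239/2.
Back-substituting: q_V = (207 − 717/4)/(3/2) = 37/2, q_I = (242 − 717/4)/(3/2) = 251/6, q_B = (268 − 717/4)/(3/2) = 355/6.
Total output Q = 239/2, so price P = 278 - (3/2)·(239/2) = 395/4.

98.75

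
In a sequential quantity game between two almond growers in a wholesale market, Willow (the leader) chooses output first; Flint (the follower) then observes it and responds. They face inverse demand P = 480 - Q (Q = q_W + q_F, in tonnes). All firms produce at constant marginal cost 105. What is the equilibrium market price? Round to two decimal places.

Solve by backward induction. Given q_W, the follower Flint maximises π_F = (480 - q_W - q_F)q_F - 105q_F.
∂π_F/∂q_F = 375 - q_W - 2q_F = 0 gives the reaction function q_F = (375 - q_W)/2.
The leader anticipates this reaction. Substituting into P = 480 - Q gives P = 585/2 - (1/2)q_W, so π_W = (585/2 - (1/2)q_W)q_W - 105q_W.
Leader FOC: 375/2 - q_W = 0, so q_W = 375/2.
Then q_F = (375 - 375/2)/2 = 375/4.
Total output Q = 1125/4, so price P = 480 - 1125/4 = 795/4.

198.75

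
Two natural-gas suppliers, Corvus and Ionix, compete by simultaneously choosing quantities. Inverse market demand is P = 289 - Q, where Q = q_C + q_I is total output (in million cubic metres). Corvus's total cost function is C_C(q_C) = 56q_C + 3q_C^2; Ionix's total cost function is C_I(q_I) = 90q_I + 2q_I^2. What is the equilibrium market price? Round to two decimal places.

Corvus's profit: π_C = (289 - Q)q_C - (56q_C + 3q_C²). Setting ∂π_C/∂q_C = 0: 233 - 8q_C - (q_I) = 0.
Ionix's profit: π_I = (289 - Q)q_I - (90q_I + 2q_I²). Setting ∂π_I/∂q_I = 0: 199 - 6q_I - (q_C) = 0.
Best responses: q_C = (233 - q_I)/8, q_I = (199 - q_C)/6.
Substituting one into the other gives q_C = 1199/47 and q_I = 1359/47.
Total output Q = 54.4255, so price P = 289 - 54.4255 = 234.5745.

234.57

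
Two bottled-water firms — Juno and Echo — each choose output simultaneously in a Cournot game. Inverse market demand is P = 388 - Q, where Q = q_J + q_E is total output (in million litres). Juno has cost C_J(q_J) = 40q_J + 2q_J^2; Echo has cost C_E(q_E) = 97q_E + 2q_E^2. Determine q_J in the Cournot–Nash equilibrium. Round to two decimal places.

51.34

Juno's profit: π_J = (388 - Q)q_J - (40q_J + 2q_J²). Setting ∂π_J/∂q_J = 0: 348 - 6q_J - (q_E) = 0.
Echo's profit: π_E = (388 - Q)q_E - (97q_E + 2q_E²). Setting ∂π_E/∂q_E = 0: 291 - 6q_E - (q_J) = 0.
So q_J = (348 - q_E)/6 and q_E = (291 - q_J)/6.
Substituting one into the other gives q_J = 1797/35 and q_E = 1398/35.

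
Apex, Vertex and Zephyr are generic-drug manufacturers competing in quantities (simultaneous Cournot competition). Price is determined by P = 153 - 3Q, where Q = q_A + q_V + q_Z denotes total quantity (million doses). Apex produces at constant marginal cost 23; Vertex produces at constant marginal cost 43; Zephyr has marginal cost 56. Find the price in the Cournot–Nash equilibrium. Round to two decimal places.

Apex's profit: π_A = (153 - 3Q)q_A - (23q_A). Setting ∂π_A/∂q_A = 0: 130 - 6q_A - 3(q_V + q_Z) = 0.
Vertex's profit: π_V = (153 - 3Q)q_V - (43q_V). Setting ∂π_V/∂q_V = 0: 110 - 6q_V - 3(q_A + q_Z) = 0.
Zephyr's profit: π_Z = (153 - 3Q)q_Z - (56q_Z). Setting ∂π_Z/∂q_Z = 0: 97 - 6q_Z - 3(q_A + q_V) = 0.
Adding the 3 first-order conditions: 337 − 12Q = 0, so Q = 337/12.
Back-substituting: q_A = (130 − 337/4)/3 = 61/4, q_V = (110 − 337/4)/3 = 103/12, q_Z = (97 − 337/4)/3 = 17/4.
Total output Q = 337/12, so price P = 153 - 3·(337/12) = 275/4.

68.75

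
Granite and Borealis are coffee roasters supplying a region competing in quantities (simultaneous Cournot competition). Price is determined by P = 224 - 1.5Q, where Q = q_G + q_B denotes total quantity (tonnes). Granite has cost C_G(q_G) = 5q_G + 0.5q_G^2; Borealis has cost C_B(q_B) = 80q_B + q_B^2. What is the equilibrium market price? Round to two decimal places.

Granite's profit: π_G = (224 - 1.5Q)q_G - (5q_G + (1/2)q_G²). Setting ∂π_G/∂q_G = 0: 219 - 4q_G - (3/2)(q_B) = 0.
Borealis's profit: π_B = (224 - 1.5Q)q_B - (80q_B + q_B²). Setting ∂π_B/∂q_B = 0: 144 - 5q_B - (3/2)(q_G) = 0.
Best responses: q_G = (219 - (3/2)q_B)/4, q_B = (144 - (3/2)q_G)/5.
Substituting one into the other gives q_G = 49.5211 and q_B = 990/71.
Total output Q = 63.4648, so price P = 224 - (3/2)·63.4648 = 128.8028.

128.80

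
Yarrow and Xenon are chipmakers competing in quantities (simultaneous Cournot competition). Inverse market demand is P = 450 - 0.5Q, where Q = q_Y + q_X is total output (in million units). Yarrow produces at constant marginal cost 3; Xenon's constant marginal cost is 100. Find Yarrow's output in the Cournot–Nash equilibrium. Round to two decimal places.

Yarrow's profit: π_Y = (450 - 0.5Q)q_Y - (3q_Y). Setting ∂π_Y/∂q_Y = 0: 447 - q_Y - (1/2)(q_X) = 0.
Xenon's profit: π_X = (450 - 0.5Q)q_X - (100q_X). Setting ∂π_X/∂q_X = 0: 350 - q_X - (1/2)(q_Y) = 0.
Rearranging gives the reaction functions q_Y = (447 - (1/2)q_X) and q_X = (350 - (1/2)q_Y).
Solving the pair: q_Y = 1088/3, q_X = 506/3.

362.67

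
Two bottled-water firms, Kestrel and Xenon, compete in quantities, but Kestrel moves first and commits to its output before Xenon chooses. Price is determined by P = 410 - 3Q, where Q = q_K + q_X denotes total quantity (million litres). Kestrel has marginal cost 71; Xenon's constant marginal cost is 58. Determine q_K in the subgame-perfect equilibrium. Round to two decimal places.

Solve by backward induction. Given q_K, the follower Xenon maximises π_X = (410 - 3q_K - 3q_X)q_X - 58q_X.
Setting the follower's marginal profit to zero, 352 - 3q_K - 6q_X = 0, i.e. q_X = (352 - 3q_K)/6.
Kestrel substitutes q_X(q_K) into its own profit: π_K = q_K(410 - 3q_K - (352 - 3q_K)/2) - 71q_K = (234 - (3/2)q_K)q_K - 71q_K.
Maximising: ∂π_K/∂q_K = 163 - 3q_K = 0, giving q_K = 163/3.
Then q_X = (352 - 3·(163/3))/6 = 63/2.

54.33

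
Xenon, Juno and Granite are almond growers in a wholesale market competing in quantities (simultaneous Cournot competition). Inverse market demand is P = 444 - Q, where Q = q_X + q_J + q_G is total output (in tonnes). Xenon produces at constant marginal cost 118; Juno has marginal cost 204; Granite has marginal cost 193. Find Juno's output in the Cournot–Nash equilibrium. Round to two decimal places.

Xenon's profit: π_X = (444 - Q)q_X - (118q_X). Setting ∂π_X/∂q_X = 0: 326 - 2q_X - (q_J + q_G) = 0.
Juno's first-order condition: 240 - 2q_J - (q_X + q_G) = 0.
Granite's profit: π_G = (444 - Q)q_G - (193q_G). Setting ∂π_G/∂q_G = 0: 251 - 2q_G - (q_X + q_J) = 0.
Summing all 3 equations gives 817 − 4Q = 0, hence Q = 817/4.
Back-substituting: q_X = (326 − 817/4) = 487/4, q_J = (240 − 817/4) = 143/4, q_G = (251 − 817/4) = 187/4.

35.75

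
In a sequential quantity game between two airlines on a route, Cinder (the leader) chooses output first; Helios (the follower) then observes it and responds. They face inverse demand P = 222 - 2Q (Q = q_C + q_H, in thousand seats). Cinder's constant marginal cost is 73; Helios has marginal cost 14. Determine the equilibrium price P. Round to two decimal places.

The follower Helios best-responds to any q_C: π_H = (222 - 2Q)q_H - 14q_H.
∂π_H/∂q_H = 208 - 2q_C - 4q_H = 0 gives the reaction function q_H = (208 - 2q_C)/4.
Cinder substitutes q_H(q_C) into its own profit: π_C = q_C(222 - 2q_C - (208 - 2q_C)/2) - 73q_C = (118 - q_C)q_C - 73q_C.
Maximising: ∂π_C/∂q_C = 45 - 2q_C = 0, giving q_C = 45/2.
Then q_H = (208 - 2·(45/2))/4 = 163/4.
Total output Q = 253/4, so price P = 222 - 2·(253/4) = 191/2.

95.50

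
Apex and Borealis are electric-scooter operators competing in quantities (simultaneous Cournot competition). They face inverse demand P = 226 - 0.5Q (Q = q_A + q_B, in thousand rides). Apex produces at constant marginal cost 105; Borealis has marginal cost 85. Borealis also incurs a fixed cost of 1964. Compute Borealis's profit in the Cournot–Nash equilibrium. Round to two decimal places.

3796.22

Apex's profit: π_A = (226 - 0.5Q)q_A - (105q_A). Setting ∂π_A/∂q_A = 0: 121 - q_A - (1/2)(q_B) = 0.
Borealis's profit: π_B = (226 - 0.5Q)q_B - (85q_B). Setting ∂π_B/∂q_B = 0: 141 - q_B - (1/2)(q_A) = 0.
Best responses: q_A = (121 - (1/2)q_B), q_B = (141 - (1/2)q_A).
Solving the pair: q_A = 202/3, q_B = 322/3.
Price P = 226 - (1/2)·(524/3) = 416/3.
Borealis's profit: (416/3 - 85)·(322/3) - 1964 = 3796.2222.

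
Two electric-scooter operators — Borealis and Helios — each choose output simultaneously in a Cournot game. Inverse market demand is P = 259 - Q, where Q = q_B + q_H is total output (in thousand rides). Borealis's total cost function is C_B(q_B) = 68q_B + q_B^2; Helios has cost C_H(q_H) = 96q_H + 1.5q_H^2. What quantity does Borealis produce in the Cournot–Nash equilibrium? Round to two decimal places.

Borealis's profit: π_B = (259 - Q)q_B - (68q_B + q_B²). Setting ∂π_B/∂q_B = 0: 191 - 4q_B - (q_H) = 0.
Helios's first-order condition: 163 - 5q_H - (q_B) = 0.
So q_B = (191 - q_H)/4 and q_H = (163 - q_B)/5.
Solving the pair: q_B = 792/19, q_H = 461/19.

41.68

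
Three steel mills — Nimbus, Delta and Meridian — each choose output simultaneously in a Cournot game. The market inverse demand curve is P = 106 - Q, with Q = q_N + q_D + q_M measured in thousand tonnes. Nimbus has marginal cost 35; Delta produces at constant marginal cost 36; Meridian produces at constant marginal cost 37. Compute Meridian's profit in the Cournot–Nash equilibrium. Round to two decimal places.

272.25

Nimbus's profit: π_N = (106 - Q)q_N - (35q_N). Setting ∂π_N/∂q_N = 0: 71 - 2q_N - (q_D + q_M) = 0.
Delta's profit: π_D = (106 - Q)q_D - (36q_D). Setting ∂π_D/∂q_D = 0: 70 - 2q_D - (q_N + q_M) = 0.
Meridian's profit: π_M = (106 - Q)q_M - (37q_M). Setting ∂π_M/∂q_M = 0: 69 - 2q_M - (q_N + q_D) = 0.
Adding the 3 conditions: 210 − 2Q − 2Q = 0, i.e. Q = 105/2.
Back-substituting: q_N = (71 − 105/2) = 37/2, q_D = (70 − 105/2) = 35/2, q_M = (69 − 105/2) = 33/2.
Price P = 106 - 105/2 = 107/2.
Meridian's profit: (107/2 - 37)·(33/2) = 1089/4.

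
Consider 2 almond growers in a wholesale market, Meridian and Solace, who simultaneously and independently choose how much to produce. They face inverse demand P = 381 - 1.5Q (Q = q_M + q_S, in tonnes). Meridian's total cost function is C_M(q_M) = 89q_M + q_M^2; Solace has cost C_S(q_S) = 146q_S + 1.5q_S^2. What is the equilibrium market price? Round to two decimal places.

265.51

Meridian's profit: π_M = (381 - 1.5Q)q_M - (89q_M + q_M²). Setting ∂π_M/∂q_M = 0: 292 - 5q_M - (3/2)(q_S) = 0.
Solace's profit: π_S = (381 - 1.5Q)q_S - (146q_S + (3/2)q_S²). Setting ∂π_S/∂q_S = 0: 235 - 6q_S - (3/2)(q_M) = 0.
So q_M = (292 - (3/2)q_S)/5 and q_S = (235 - (3/2)q_M)/6.
Substituting one into the other gives q_M = 1866/37 and q_S = 26.5586.
Total output Q = 76.9910, so price P = 381 - (3/2)·76.9910 = 265.5135.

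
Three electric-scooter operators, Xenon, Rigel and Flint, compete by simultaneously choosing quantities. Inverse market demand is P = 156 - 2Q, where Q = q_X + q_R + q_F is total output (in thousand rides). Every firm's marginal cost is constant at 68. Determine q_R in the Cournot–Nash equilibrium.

11

Each firm earns π_i = (156 - 2Q)q_i - 68q_i.
Setting ∂π_i/∂q_i = 0 with rivals' quantities fixed: 88 - 4q_i - 2·Σ_{j≠i} q_j = 0.
With identical firms every q_j equals q_i, so Σ_{j≠i} q_j = 2q_i and 88 = 8q_i, giving q_i = 11.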